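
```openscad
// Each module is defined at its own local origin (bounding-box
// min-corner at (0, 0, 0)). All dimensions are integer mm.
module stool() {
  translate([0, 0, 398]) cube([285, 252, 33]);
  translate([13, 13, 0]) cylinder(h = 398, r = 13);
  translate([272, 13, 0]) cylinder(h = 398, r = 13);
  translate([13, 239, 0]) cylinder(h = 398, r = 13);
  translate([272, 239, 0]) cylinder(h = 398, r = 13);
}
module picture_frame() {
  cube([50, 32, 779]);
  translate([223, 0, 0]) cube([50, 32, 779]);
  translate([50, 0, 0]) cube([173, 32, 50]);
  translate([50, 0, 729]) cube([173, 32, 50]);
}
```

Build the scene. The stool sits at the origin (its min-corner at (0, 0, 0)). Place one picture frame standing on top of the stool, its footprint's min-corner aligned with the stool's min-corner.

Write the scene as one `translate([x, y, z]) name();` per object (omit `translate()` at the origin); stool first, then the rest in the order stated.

stool();
translate([0, 0, 431]) picture_frame();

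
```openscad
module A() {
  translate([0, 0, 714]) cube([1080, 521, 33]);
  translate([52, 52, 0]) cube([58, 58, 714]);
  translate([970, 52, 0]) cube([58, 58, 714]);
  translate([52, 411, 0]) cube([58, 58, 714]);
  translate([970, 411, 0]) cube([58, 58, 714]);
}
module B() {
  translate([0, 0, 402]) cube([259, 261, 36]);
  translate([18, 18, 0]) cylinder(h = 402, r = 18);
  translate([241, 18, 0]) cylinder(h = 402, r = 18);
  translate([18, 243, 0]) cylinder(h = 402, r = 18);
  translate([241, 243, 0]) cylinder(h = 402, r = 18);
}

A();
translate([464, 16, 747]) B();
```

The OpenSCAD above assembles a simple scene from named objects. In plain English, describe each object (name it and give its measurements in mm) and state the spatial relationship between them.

A is a table: top 1080 mm (x) × 521 mm (y), 33 mm thick, upper face at z = 747 mm, on four 58×58 mm square legs, each inset 52 mm from the nearest pair of top edges, running from z = 0 to the bottom of the top.

B is a four-legged stool. The seat is 259×261 mm, 36 mm thick, top at z = 438 mm. It stands on four round legs, each 36 mm in diameter, from z = 0 to the seat underside, each leg's axis is inset half a diameter from the nearest pair of seat edges (so the leg's bounding box is flush with the corner).

The stool is on top of the table.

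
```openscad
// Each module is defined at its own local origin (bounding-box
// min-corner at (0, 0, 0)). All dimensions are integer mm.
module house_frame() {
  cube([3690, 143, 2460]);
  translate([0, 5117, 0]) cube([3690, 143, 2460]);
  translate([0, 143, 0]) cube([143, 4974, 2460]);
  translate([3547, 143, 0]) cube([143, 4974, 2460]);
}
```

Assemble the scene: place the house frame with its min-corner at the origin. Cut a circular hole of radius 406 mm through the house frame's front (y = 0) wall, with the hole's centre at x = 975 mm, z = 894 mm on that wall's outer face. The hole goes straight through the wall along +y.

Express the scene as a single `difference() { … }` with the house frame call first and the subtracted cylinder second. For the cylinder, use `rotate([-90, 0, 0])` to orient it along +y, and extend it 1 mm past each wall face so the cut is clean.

difference() {
  house_frame();
  translate([975, -1, 894]) rotate([-90, 0, 0]) cylinder(h = 145, r = 406);
}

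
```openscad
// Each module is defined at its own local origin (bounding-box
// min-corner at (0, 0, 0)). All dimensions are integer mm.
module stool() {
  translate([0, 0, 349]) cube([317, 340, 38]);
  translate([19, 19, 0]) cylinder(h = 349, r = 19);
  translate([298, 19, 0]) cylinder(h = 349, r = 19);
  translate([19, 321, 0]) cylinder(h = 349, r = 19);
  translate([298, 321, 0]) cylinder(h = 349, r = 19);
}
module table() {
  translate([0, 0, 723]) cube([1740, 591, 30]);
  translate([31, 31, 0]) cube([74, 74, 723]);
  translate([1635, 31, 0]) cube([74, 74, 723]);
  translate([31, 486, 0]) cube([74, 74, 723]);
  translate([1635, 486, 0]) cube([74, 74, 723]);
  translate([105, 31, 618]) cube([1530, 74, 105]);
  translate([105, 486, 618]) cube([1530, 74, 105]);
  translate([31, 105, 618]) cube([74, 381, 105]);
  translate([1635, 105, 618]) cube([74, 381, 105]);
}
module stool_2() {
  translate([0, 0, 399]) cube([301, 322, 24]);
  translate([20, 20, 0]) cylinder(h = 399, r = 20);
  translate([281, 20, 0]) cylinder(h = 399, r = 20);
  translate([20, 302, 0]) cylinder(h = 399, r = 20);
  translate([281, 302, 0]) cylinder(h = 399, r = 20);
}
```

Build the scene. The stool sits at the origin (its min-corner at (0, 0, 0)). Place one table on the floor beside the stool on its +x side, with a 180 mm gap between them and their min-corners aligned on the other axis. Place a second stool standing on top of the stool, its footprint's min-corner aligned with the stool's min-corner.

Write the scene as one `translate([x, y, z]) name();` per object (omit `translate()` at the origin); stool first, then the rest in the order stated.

stool();
translate([497, 0, 0]) table();
translate([0, 0, 387]) stool_2();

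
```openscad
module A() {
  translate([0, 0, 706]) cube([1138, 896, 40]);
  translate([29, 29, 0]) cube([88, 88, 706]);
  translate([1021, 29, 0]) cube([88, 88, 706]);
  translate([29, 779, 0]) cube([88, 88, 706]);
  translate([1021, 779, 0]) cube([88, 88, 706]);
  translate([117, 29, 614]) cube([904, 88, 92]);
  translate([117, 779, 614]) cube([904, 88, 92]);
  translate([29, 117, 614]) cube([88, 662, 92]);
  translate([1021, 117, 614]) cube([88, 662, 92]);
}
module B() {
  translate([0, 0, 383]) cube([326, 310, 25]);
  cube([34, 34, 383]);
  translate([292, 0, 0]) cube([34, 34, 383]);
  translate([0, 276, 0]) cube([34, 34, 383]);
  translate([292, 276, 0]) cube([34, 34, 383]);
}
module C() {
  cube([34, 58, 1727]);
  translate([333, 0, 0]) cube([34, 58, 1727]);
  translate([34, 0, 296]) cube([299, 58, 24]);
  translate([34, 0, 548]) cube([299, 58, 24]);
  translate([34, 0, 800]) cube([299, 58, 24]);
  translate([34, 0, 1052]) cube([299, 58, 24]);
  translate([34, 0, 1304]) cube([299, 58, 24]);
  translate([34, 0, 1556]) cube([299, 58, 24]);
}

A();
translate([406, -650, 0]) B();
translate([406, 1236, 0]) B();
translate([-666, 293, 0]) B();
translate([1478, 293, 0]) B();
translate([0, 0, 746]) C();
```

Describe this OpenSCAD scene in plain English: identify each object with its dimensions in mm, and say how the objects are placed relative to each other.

A is a table with a 1138×896 mm rectangular top, 40 mm thick, top surface at z = 746 mm, supported by four 88×88 mm square legs, each inset 29 mm from the nearest pair of top edges, running from the floor. Four apron rails, 88 mm thick and 92 mm tall, run between adjacent legs with their top edges flush with the underside of the top and their outer faces flush with the legs' outer faces.

B is a four-legged stool. The seat is 326×310 mm, 25 mm thick, top at z = 408 mm. It stands on four square legs, each 34×34 mm in cross-section, from z = 0 to the seat underside, each flush with a corner of the seat.

C is a wooden ladder with two side rails of 34×58 mm section and 1727 mm height, set 367 mm apart overall. Between them run 6 rectangular rungs (58 mm deep, 24 mm thick), front faces flush with the rails' −y face. The bottom of the first rung is 296 mm above the floor and each subsequent rung is 252 mm higher than the one below.

Four stools sit around the table at the −y, +y, −x, +x sides. The ladder is on top of the table.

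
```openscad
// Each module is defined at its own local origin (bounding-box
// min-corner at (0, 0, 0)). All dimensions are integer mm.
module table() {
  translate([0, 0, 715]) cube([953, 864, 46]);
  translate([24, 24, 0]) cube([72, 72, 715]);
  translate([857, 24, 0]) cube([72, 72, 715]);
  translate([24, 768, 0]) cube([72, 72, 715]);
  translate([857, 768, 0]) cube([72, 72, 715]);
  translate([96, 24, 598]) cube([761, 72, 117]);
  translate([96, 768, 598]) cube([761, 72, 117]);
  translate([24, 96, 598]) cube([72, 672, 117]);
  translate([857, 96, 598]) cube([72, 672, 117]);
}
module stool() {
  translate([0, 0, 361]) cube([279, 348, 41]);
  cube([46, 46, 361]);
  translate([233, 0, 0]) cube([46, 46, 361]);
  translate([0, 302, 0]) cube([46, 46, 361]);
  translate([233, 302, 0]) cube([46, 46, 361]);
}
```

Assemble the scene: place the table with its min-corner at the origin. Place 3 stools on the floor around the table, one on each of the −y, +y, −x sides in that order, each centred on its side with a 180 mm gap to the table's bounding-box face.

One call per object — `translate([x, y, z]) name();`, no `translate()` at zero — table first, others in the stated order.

table();
translate([337, -528, 0]) stool();
translate([337, 1044, 0]) stool();
translate([-459, 258, 0]) stool();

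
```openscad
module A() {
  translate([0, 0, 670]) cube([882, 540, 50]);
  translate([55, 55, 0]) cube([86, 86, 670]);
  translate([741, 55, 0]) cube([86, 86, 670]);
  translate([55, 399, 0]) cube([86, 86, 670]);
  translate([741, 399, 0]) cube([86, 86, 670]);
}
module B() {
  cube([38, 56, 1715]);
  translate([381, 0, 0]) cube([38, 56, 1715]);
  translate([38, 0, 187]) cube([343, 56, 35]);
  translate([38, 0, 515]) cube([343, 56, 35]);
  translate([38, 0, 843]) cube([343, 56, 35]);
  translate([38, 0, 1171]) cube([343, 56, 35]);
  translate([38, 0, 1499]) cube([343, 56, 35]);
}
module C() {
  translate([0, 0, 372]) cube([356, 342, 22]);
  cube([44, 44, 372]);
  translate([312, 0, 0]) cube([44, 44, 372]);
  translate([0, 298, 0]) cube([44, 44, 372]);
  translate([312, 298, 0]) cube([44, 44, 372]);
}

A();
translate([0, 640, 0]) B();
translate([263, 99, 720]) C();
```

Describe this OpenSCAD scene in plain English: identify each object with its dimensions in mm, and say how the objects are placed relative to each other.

A is a table with a 882×540 mm rectangular top, 50 mm thick, top surface at z = 720 mm, supported by four 86×86 mm square legs, each inset 55 mm from the nearest pair of top edges, running from the floor.

B is a wooden ladder with two side rails of 38×56 mm section and 1715 mm height, set 419 mm apart overall. Between them run 5 rectangular rungs (56 mm deep, 35 mm thick), front faces flush with the rails' −y face. The bottom of the first rung is 187 mm above the floor and each subsequent rung is 328 mm higher than the one below.

C is a simple wooden stool: a rectangular seat 356 mm (x) by 342 mm (y), 22 mm thick, top face at z = 394 mm, on four square legs, each 44×44 mm in cross-section. The legs rest on z = 0, each flush with a corner of the seat.

The ladder is on the floor beside the table on its +y side. The stool is on top of the table, centred.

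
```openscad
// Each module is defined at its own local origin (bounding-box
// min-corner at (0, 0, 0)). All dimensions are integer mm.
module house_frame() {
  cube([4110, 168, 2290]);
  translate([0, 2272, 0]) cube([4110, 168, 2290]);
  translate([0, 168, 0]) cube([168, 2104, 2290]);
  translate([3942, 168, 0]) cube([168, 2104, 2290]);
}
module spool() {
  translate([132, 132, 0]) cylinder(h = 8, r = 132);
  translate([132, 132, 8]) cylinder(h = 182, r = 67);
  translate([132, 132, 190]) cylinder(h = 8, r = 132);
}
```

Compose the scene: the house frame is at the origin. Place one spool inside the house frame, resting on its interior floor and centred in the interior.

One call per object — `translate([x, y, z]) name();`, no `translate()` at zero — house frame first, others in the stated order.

house_frame();
translate([1923, 1088, 0]) spool();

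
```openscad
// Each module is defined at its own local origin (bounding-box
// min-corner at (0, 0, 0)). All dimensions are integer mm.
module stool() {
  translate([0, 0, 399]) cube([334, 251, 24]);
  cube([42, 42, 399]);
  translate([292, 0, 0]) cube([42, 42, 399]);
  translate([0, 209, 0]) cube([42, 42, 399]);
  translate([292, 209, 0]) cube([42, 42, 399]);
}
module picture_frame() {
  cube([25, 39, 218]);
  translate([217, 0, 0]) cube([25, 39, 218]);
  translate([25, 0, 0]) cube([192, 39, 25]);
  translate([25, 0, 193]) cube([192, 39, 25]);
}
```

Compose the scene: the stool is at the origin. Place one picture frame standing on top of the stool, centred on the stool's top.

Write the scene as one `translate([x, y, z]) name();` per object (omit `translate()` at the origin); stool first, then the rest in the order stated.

stool();
translate([46, 106, 423]) picture_frame();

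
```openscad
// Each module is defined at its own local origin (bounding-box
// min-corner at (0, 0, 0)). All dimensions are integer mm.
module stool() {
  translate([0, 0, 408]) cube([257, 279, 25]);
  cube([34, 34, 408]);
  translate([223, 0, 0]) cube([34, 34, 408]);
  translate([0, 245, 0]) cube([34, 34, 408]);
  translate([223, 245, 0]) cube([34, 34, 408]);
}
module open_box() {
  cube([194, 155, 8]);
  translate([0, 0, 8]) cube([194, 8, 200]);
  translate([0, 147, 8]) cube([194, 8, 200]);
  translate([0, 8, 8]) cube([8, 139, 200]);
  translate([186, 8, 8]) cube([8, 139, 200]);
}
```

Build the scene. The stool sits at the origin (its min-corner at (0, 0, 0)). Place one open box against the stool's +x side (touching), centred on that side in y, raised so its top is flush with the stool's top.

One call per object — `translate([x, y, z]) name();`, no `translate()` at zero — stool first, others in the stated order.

stool();
translate([257, 62, 225]) open_box();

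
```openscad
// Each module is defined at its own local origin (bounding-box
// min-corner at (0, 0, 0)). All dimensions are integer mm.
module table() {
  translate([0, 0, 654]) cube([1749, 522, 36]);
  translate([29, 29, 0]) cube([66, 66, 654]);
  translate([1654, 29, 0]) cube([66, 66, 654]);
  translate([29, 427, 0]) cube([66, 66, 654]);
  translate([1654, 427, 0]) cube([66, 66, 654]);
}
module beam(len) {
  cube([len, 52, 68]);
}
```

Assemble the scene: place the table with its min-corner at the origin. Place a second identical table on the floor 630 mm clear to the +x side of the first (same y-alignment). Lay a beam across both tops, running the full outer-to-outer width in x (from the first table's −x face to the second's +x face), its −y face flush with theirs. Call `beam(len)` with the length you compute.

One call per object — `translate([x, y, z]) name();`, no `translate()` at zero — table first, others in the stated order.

table();
translate([2379, 0, 0]) table();
translate([0, 0, 690]) beam(4128);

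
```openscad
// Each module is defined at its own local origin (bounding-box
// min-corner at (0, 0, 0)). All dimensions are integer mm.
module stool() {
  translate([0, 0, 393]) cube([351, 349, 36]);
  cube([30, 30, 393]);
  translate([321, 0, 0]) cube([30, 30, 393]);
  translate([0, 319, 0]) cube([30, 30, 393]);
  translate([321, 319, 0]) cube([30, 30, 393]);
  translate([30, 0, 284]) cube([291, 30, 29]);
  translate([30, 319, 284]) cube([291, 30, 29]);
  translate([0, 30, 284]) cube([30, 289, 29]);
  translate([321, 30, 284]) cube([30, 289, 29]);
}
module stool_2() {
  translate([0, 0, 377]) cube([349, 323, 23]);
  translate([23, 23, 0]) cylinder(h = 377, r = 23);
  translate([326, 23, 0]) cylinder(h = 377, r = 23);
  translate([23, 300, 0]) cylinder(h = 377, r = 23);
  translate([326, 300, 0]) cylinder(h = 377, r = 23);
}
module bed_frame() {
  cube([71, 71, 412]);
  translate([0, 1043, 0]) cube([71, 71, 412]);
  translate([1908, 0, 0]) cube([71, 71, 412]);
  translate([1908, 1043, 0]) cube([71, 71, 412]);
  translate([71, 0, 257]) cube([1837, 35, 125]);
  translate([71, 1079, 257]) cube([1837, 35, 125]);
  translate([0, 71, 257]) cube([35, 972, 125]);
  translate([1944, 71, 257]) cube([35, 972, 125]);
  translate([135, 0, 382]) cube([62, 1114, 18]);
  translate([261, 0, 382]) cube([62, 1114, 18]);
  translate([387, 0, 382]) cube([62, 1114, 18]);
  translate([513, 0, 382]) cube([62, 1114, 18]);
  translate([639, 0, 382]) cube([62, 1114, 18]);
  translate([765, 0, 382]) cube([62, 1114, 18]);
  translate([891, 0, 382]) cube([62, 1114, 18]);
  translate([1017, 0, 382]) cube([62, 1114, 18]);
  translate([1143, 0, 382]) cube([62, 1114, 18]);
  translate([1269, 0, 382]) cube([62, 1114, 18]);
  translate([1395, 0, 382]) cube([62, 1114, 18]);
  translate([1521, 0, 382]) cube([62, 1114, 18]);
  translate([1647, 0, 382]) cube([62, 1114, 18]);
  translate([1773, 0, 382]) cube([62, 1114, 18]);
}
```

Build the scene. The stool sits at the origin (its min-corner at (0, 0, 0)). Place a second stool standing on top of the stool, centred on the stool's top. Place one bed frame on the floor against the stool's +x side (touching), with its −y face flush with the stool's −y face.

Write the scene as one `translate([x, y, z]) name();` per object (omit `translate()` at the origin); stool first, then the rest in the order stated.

stool();
translate([1, 13, 429]) stool_2();
translate([351, 0, 0]) bed_frame();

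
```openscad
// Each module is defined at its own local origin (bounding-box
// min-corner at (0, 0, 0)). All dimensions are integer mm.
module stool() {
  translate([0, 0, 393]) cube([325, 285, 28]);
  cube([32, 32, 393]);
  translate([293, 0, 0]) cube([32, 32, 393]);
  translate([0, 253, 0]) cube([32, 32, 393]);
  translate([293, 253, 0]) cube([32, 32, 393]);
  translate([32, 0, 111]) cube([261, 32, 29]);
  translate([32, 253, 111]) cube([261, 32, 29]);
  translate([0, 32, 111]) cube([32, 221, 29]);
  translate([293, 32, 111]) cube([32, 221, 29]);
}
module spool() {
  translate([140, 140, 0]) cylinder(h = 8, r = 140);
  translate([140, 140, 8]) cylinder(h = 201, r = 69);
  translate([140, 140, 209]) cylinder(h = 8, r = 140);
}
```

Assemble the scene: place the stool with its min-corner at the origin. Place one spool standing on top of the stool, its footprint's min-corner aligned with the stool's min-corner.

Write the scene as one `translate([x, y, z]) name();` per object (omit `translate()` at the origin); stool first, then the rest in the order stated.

stool();
translate([0, 0, 421]) spool();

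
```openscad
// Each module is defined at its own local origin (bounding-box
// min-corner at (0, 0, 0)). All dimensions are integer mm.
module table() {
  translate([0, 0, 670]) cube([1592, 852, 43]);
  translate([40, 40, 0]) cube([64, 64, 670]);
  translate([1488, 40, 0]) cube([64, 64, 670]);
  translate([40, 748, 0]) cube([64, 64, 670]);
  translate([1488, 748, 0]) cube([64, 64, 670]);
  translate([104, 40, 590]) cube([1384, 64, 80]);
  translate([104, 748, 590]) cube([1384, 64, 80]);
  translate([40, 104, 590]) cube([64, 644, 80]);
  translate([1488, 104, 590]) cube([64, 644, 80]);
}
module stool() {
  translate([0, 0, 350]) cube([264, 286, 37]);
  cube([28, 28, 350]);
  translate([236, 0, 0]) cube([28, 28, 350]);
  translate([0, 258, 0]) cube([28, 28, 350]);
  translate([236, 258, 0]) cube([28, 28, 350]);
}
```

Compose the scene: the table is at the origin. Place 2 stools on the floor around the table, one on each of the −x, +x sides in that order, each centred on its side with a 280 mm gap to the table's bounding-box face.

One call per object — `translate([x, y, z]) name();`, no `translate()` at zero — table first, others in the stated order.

table();
translate([-544, 283, 0]) stool();
translate([1872, 283, 0]) stool();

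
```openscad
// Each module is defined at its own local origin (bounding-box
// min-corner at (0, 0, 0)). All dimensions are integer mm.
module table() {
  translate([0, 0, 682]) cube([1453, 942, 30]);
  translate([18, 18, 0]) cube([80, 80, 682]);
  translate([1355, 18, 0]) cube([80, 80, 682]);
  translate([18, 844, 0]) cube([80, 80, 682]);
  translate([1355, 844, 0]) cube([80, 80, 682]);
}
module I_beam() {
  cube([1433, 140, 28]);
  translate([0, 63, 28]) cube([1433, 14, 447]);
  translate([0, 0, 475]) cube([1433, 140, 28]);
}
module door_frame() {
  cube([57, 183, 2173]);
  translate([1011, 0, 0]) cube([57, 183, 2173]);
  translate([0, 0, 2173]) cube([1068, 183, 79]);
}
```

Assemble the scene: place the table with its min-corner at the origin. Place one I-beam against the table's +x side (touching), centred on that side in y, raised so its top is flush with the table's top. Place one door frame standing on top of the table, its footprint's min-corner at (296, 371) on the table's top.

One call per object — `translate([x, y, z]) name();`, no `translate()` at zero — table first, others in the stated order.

table();
translate([1453, 401, 209]) I_beam();
translate([296, 371, 712]) door_frame();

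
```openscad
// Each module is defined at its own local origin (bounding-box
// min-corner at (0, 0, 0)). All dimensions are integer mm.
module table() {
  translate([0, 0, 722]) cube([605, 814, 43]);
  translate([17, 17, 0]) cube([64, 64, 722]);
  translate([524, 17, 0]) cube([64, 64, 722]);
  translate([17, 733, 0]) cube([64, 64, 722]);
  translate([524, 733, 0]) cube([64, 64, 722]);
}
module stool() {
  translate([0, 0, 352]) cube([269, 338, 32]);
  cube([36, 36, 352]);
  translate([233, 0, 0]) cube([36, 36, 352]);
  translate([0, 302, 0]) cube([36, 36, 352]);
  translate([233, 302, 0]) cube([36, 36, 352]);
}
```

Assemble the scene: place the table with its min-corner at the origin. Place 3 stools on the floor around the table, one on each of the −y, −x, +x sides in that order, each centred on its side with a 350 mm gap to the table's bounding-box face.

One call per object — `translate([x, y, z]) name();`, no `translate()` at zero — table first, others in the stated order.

table();
translate([168, -688, 0]) stool();
translate([-619, 238, 0]) stool();
translate([955, 238, 0]) stool();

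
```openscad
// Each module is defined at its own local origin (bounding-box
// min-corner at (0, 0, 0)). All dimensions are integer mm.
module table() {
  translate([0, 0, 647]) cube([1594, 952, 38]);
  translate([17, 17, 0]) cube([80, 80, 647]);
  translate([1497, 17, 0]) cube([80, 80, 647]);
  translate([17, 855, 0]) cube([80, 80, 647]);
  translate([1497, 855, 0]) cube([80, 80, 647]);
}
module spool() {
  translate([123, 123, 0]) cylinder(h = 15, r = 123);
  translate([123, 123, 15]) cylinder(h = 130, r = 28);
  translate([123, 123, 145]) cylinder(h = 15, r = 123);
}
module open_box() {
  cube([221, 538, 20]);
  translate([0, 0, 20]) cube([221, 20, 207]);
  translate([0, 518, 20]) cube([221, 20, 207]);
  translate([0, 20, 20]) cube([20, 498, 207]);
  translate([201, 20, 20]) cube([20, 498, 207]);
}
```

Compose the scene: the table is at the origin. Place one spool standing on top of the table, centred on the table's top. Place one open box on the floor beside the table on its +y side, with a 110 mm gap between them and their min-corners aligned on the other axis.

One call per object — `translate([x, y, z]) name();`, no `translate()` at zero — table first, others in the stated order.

table();
translate([674, 353, 685]) spool();
translate([0, 1062, 0]) open_box();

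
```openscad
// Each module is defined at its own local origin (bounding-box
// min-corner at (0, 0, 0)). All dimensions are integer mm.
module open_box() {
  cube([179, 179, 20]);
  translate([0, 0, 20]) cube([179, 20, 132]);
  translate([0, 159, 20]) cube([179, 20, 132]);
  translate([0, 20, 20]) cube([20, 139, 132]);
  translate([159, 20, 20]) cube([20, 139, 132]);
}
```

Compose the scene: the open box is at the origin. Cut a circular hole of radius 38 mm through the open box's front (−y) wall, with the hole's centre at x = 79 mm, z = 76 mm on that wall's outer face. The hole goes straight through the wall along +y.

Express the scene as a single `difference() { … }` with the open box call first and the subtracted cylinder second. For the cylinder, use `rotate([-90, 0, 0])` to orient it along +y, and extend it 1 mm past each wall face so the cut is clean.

difference() {
  open_box();
  translate([79, -1, 76]) rotate([-90, 0, 0]) cylinder(h = 22, r = 38);
}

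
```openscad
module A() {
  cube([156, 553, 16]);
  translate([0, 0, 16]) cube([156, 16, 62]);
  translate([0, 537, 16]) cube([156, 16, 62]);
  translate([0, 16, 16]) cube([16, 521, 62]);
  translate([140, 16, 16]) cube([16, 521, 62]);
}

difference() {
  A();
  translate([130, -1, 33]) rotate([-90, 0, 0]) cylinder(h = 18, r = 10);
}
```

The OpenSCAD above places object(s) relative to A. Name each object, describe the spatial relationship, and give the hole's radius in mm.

A is an open box. The open box has a circular hole through its front wall. The hole's radius is 10 mm.

The subtracted cylinder has r = 10 mm.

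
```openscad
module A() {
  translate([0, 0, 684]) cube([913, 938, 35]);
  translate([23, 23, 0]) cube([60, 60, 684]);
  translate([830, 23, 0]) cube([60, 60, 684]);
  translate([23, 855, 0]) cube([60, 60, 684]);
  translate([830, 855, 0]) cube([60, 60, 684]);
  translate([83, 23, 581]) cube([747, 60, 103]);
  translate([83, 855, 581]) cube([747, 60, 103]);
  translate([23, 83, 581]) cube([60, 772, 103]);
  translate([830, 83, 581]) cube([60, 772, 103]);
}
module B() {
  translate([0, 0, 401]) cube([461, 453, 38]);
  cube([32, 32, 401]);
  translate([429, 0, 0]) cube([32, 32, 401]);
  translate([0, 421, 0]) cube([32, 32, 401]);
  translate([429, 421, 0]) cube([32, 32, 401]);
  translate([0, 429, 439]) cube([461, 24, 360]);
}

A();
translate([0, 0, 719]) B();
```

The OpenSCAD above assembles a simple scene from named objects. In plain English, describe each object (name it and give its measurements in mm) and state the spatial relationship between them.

A is a table with a 913×938 mm rectangular top, 35 mm thick, top surface at z = 719 mm, supported by four 60×60 mm square legs, each inset 23 mm from the nearest pair of top edges, running from the floor. Four apron rails, 60 mm thick and 103 mm tall, run between adjacent legs with their top edges flush with the underside of the top and their outer faces flush with the legs' outer faces.

B is a chair: 461×453 mm seat, 38 mm thick, top at z = 439 mm, on four 32 mm square corner legs flush with the seat edges. A 24 mm thick backrest slab spans the full seat width, extending 360 mm above the seat top, its back face flush with the seat's +y edge.

The chair is on top of the table.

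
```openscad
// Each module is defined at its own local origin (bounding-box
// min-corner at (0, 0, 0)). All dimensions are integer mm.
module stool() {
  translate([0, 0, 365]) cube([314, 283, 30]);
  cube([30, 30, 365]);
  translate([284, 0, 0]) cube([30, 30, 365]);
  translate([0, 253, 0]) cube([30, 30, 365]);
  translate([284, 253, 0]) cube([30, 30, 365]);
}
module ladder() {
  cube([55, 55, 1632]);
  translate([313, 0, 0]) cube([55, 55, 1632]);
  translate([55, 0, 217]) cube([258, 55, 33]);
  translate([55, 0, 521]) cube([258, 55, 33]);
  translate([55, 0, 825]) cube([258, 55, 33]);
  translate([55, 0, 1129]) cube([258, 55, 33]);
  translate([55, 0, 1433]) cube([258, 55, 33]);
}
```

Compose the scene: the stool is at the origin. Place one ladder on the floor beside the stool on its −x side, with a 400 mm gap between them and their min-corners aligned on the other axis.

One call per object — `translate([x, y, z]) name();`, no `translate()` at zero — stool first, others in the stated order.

stool();
translate([-768, 0, 0]) ladder();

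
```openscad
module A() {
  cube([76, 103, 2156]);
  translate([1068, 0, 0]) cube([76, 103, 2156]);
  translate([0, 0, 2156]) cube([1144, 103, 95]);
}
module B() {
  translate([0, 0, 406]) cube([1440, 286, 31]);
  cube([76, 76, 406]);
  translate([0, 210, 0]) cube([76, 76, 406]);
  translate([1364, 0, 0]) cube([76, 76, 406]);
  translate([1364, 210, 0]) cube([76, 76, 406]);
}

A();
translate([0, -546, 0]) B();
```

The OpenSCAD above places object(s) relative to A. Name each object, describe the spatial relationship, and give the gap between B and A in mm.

A is a door frame. B is a bench. The bench is on the floor beside the door frame on its −y side. The gap between the bench and the door frame is 260 mm.

The bench's nearest face is 260 mm from the door frame's −y face.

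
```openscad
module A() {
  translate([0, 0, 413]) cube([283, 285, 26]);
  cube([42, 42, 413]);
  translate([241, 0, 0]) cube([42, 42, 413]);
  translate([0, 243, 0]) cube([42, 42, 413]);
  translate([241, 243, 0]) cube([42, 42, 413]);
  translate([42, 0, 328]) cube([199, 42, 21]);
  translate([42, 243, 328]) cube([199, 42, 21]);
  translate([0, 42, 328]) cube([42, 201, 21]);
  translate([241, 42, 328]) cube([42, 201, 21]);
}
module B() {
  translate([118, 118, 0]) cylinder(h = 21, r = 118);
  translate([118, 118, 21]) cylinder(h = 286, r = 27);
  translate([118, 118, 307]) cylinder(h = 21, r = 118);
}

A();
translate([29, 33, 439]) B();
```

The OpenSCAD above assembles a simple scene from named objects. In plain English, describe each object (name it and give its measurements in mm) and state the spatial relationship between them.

A is a four-legged stool. The seat is 283×285 mm, 26 mm thick, top at z = 439 mm. It stands on four square legs, each 42×42 mm in cross-section, from z = 0 to the seat underside, each flush with a corner of the seat. Four stretchers, 42 mm wide and 21 mm tall, connect adjacent legs with their undersides at z = 328 mm, each running between the inner faces of the legs it joins and aligned with the legs' outer faces on the other axis.

B is a spool: two coaxial disc flanges of radius 118 mm and thickness 21 mm, joined by a core cylinder of radius 27 mm and height 286 mm. The lower flange rests on z = 0 and the three cylinders share a vertical axis.

The spool is on top of the stool.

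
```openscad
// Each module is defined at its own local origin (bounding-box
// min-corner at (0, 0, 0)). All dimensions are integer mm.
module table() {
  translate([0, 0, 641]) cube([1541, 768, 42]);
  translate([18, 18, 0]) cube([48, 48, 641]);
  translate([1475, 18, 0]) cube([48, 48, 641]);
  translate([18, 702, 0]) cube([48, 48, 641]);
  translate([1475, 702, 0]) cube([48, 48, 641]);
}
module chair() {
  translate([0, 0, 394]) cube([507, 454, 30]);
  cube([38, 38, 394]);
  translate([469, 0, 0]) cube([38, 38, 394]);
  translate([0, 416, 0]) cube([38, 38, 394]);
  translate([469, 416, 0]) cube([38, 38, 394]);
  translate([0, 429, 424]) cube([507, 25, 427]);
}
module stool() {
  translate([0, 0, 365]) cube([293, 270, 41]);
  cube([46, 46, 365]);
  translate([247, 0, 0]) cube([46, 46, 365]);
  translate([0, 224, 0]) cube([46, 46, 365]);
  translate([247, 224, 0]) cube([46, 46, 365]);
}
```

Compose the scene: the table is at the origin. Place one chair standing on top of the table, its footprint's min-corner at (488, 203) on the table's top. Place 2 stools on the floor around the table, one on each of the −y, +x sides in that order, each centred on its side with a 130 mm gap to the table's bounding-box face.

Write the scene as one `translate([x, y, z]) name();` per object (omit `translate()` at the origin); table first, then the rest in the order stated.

table();
translate([488, 203, 683]) chair();
translate([624, -400, 0]) stool();
translate([1671, 249, 0]) stool();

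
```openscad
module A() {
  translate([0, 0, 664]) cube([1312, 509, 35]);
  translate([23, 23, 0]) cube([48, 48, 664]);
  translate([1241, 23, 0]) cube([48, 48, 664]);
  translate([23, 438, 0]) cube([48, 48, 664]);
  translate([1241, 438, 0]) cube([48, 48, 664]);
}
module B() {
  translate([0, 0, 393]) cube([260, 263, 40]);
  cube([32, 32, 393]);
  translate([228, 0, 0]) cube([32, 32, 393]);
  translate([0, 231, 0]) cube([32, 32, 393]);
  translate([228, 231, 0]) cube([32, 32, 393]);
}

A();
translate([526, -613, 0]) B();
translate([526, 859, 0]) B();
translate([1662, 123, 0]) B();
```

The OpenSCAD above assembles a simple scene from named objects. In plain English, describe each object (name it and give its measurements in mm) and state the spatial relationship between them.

A is a table with a 1312×509 mm rectangular top, 35 mm thick, top surface at z = 699 mm, supported by four 48×48 mm square legs, each inset 23 mm from the nearest pair of top edges, running from the floor.

B is a four-legged stool. The seat is a 260×263×40 mm slab whose top surface is at z = 433 mm; four square legs, each 32×32 mm in cross-section, run from the floor (z = 0) to the underside of the seat, each flush with a corner of the seat.

Three stools sit around the table at the −y, +y, +x sides.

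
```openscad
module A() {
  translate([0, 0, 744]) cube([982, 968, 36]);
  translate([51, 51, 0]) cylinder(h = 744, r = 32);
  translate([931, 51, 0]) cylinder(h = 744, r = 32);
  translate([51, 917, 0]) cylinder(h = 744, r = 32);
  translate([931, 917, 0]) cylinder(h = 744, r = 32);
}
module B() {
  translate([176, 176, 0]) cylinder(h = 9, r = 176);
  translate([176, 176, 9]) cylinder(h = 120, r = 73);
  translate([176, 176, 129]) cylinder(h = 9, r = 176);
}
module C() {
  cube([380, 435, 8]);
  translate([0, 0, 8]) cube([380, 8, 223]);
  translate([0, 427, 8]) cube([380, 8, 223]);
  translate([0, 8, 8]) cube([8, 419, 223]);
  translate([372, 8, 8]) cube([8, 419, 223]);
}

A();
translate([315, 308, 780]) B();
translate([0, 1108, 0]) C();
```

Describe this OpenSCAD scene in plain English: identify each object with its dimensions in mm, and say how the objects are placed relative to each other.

A is a rectangular dining table. The top is 982×968×36 mm with its upper surface at z = 780 mm. It stands on four round legs of 64 mm diameter, each leg's bounding box inset 19 mm from the nearest pair of top edges, running from the floor to the underside of the top.

B is a spool: two coaxial disc flanges of radius 176 mm and thickness 9 mm, joined by a core cylinder of radius 73 mm and height 120 mm. The lower flange rests on z = 0 and the three cylinders share a vertical axis.

C is an open-topped rectangular box: outside dimensions 380×435×231 mm, with a uniform wall and base thickness of 8 mm. The base is a full 380×435 slab on the floor; four walls sit on top of the base. The front and back walls (the −y and +y sides) span the full width; the two side walls fit between them.

The spool is on top of the table, centred. The open box is on the floor beside the table on its +y side.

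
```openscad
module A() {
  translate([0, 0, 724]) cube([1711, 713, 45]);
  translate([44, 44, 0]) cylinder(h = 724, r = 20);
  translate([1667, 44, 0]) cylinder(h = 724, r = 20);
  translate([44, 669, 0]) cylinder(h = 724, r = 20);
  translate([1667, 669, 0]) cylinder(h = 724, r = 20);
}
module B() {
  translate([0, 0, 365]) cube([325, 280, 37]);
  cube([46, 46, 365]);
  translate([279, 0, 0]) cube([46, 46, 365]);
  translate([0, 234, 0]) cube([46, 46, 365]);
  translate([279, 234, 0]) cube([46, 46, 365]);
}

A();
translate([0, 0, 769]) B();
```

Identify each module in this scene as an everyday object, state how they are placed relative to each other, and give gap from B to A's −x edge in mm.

A is a table. B is a stool. The stool is on top of the table. The gap from the stool to the table's −x edge is 0 mm.

The stool's min-x is at 0; the table's min-x is 0; gap = 0 mm.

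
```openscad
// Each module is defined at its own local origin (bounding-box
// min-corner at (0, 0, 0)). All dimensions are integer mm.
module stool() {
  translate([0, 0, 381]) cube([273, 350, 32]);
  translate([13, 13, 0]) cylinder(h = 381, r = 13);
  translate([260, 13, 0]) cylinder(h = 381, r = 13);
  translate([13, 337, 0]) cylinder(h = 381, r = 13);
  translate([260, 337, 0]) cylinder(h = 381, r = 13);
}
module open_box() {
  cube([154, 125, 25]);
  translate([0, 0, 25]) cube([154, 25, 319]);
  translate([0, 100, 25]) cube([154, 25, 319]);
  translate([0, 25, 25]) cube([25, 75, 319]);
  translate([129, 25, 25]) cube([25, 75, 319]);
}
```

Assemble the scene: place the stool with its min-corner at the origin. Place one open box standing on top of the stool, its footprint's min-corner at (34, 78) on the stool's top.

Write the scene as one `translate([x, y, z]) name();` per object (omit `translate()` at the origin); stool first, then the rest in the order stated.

stool();
translate([34, 78, 413]) open_box();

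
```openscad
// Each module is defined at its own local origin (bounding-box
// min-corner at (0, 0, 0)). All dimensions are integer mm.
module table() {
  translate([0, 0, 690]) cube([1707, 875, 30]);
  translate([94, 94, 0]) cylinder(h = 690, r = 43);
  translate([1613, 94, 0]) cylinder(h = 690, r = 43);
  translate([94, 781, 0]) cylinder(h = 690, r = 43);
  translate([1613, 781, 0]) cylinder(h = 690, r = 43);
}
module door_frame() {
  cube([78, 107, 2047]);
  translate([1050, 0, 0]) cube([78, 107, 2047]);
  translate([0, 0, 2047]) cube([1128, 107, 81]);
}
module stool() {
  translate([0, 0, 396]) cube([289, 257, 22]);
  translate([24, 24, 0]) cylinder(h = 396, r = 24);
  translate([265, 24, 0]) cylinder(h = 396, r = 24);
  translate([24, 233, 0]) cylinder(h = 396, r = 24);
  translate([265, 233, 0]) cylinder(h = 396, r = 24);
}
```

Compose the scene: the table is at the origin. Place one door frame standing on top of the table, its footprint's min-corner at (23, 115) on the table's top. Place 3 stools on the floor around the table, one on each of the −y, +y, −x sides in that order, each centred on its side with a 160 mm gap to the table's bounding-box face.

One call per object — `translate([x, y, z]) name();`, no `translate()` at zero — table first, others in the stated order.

table();
translate([23, 115, 720]) door_frame();
translate([709, -417, 0]) stool();
translate([709, 1035, 0]) stool();
translate([-449, 309, 0]) stool();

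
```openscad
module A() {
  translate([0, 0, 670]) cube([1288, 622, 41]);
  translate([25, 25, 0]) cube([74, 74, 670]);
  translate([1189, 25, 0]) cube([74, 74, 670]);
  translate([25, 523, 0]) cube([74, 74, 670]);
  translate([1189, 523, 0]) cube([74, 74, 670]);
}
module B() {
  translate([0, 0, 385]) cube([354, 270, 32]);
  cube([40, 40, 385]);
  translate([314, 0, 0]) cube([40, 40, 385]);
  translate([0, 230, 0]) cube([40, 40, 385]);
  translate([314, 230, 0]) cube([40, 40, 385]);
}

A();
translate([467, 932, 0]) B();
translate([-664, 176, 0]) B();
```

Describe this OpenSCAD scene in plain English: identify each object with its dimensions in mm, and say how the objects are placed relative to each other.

A is a table: top 1288 mm (x) × 622 mm (y), 41 mm thick, upper face at z = 711 mm, on four 74×74 mm square legs, each inset 25 mm from the nearest pair of top edges, running from z = 0 to the bottom of the top.

B is a four-legged stool. The seat is a 354×270×32 mm slab whose top surface is at z = 417 mm; four square legs, each 40×40 mm in cross-section, run from the floor (z = 0) to the underside of the seat, each flush with a corner of the seat.

Two stools sit around the table at the +y, −x sides.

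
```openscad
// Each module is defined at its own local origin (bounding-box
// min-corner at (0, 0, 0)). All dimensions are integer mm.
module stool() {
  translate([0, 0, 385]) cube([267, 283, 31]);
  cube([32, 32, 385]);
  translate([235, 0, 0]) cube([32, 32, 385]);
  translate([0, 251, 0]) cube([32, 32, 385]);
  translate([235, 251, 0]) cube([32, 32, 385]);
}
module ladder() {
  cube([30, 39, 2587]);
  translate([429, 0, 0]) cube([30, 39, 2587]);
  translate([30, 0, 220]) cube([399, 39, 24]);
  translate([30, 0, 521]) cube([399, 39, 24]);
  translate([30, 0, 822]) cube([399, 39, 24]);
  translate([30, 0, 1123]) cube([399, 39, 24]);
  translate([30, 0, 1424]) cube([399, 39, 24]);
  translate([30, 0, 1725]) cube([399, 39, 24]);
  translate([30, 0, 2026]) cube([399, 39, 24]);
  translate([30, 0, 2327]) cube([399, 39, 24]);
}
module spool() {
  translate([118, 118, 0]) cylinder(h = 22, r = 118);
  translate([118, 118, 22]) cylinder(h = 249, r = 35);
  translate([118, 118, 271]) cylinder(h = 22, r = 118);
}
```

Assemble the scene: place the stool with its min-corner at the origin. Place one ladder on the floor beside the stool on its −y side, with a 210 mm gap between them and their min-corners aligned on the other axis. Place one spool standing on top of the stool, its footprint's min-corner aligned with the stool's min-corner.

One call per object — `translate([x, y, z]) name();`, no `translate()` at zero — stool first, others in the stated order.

stool();
translate([0, -249, 0]) ladder();
translate([0, 0, 416]) spool();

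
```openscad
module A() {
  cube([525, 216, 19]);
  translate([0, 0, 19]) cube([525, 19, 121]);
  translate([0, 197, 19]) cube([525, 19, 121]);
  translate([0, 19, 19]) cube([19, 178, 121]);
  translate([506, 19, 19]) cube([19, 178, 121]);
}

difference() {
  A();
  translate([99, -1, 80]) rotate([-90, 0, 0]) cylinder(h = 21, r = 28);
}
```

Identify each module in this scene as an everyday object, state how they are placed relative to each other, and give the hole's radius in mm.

The subtracted cylinder has r = 28 mm.

A is an open box. The open box has a circular hole through its front wall. The hole's radius is 28 mm.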